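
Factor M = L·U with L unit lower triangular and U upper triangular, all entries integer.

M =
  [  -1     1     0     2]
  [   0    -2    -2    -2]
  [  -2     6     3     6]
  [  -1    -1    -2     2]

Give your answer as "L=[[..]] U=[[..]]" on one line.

  R1 -= 0·R0 → [0,-2,-2,-2]
  R2 -= 2·R0 → [0,4,3,2]
  R3 -= 1·R0 → [0,-2,-2,0]
  R2 -= -2·R1 → [0,0,-1,-2]
  R3 -= 1·R1 → [0,0,0,2]
  R3 -= 0·R2 → [0,0,0,2]

L=[[1,0,0,0],[0,1,0,0],[2,-2,1,0],[1,1,0,1]] U=[[-1,1,0,2],[0,-2,-2,-2],[0,0,-1,-2],[0,0,0,2]]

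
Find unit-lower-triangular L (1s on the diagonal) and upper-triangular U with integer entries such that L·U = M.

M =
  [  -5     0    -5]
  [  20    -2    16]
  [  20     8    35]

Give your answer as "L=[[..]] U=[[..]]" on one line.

L=[[1,0,0],[-4,1,0],[-4,-4,1]] U=[[-5,0,-5],[0,-2,-4],[0,0,-1]]

  R1 -= -4·R0 → [0,-2,-4]
  R2 -= -4·R0 → [0,8,15]
  R2 -= -4·R1 → [0,0,-1]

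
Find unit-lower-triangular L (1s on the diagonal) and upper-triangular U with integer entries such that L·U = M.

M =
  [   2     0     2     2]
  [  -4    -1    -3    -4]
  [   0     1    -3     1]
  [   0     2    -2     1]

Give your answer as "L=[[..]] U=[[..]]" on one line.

  r1 -= -2·r0 → [0,-1,1,0]
  r2 -= 0·r0 → [0,1,-3,1]
  r3 -= 0·r0 → [0,2,-2,1]
  r2 -= -1·r1 → [0,0,-2,1]
  r3 -= -2·r1 → [0,0,0,1]
  r3 -= 0·r2 → [0,0,0,1]

L=[[1,0,0,0],[-2,1,0,0],[0,-1,1,0],[0,-2,0,1]] U=[[2,0,2,2],[0,-1,1,0],[0,0,-2,1],[0,0,0,1]]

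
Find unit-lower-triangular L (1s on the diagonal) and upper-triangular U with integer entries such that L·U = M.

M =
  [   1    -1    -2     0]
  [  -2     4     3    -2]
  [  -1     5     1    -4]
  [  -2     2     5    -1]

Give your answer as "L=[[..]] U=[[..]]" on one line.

L=[[1,0,0,0],[-2,1,0,0],[-1,2,1,0],[-2,0,1,1]] U=[[1,-1,-2,0],[0,2,-1,-2],[0,0,1,0],[0,0,0,-1]]

  row1 -= -2·row0 → [0,2,-1,-2]
  row2 -= -1·row0 → [0,4,-1,-4]
  row3 -= -2·row0 → [0,0,1,-1]
  row2 -= 2·row1 → [0,0,1,0]
  row3 -= 0·row1 → [0,0,1,-1]
  row3 -= 1·row2 → [0,0,0,-1]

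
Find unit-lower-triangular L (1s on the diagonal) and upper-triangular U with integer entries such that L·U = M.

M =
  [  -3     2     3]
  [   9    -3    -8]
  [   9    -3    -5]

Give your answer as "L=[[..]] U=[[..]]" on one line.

L=[[1,0,0],[-3,1,0],[-3,1,1]] U=[[-3,2,3],[0,3,1],[0,0,3]]

  row1 -= -3·row0 → [0,3,1]
  row2 -= -3·row0 → [0,3,4]
  row2 -= 1·row1 → [0,0,3]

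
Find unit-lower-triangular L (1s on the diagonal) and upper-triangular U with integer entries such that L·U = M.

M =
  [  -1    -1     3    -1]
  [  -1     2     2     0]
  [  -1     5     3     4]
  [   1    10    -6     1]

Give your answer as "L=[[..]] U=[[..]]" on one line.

  row1 -= 1·row0 → [0,3,-1,1]
  row2 -= 1·row0 → [0,6,0,5]
  row3 -= -1·row0 → [0,9,-3,0]
  row2 -= 2·row1 → [0,0,2,3]
  row3 -= 3·row1 → [0,0,0,-3]
  row3 -= 0·row2 → [0,0,0,-3]

L=[[1,0,0,0],[1,1,0,0],[1,2,1,0],[-1,3,0,1]] U=[[-1,-1,3,-1],[0,3,-1,1],[0,0,2,3],[0,0,0,-3]]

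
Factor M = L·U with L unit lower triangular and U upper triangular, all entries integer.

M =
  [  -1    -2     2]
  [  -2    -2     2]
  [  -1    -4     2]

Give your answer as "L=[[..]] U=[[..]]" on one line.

L=[[1,0,0],[2,1,0],[1,-1,1]] U=[[-1,-2,2],[0,2,-2],[0,0,-2]]

  row1 -= 2·row0 → [0,2,-2]
  row2 -= 1·row0 → [0,-2,0]
  row2 -= -1·row1 → [0,0,-2]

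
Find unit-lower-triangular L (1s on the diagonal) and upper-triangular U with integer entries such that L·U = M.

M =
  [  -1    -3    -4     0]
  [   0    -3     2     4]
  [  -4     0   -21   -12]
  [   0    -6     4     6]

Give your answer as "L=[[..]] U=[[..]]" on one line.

L=[[1,0,0,0],[0,1,0,0],[4,-4,1,0],[0,2,0,1]] U=[[-1,-3,-4,0],[0,-3,2,4],[0,0,3,4],[0,0,0,-2]]

  r1 -= 0·r0 → [0,-3,2,4]
  r2 -= 4·r0 → [0,12,-5,-12]
  r3 -= 0·r0 → [0,-6,4,6]
  r2 -= -4·r1 → [0,0,3,4]
  r3 -= 2·r1 → [0,0,0,-2]
  r3 -= 0·r2 → [0,0,0,-2]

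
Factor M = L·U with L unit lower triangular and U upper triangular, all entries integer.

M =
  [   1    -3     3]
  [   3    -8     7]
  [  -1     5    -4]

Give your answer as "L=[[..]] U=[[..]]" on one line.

L=[[1,0,0],[3,1,0],[-1,2,1]] U=[[1,-3,3],[0,1,-2],[0,0,3]]

  row1 -= 3·row0 → [0,1,-2]
  row2 -= -1·row0 → [0,2,-1]
  row2 -= 2·row1 → [0,0,3]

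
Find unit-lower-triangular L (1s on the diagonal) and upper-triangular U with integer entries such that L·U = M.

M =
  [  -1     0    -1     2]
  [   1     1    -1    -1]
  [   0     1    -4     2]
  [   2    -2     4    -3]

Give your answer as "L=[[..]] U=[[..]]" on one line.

L=[[1,0,0,0],[-1,1,0,0],[0,1,1,0],[-2,-2,1,1]] U=[[-1,0,-1,2],[0,1,-2,1],[0,0,-2,1],[0,0,0,2]]

  r1 -= -1·r0 → [0,1,-2,1]
  r2 -= 0·r0 → [0,1,-4,2]
  r3 -= -2·r0 → [0,-2,2,1]
  r2 -= 1·r1 → [0,0,-2,1]
  r3 -= -2·r1 → [0,0,-2,3]
  r3 -= 1·r2 → [0,0,0,2]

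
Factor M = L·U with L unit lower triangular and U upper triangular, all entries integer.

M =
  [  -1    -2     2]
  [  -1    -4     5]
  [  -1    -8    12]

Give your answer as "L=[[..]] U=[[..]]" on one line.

  r1 -= 1·r0 → [0,-2,3]
  r2 -= 1·r0 → [0,-6,10]
  r2 -= 3·r1 → [0,0,1]

L=[[1,0,0],[1,1,0],[1,3,1]] U=[[-1,-2,2],[0,-2,3],[0,0,1]]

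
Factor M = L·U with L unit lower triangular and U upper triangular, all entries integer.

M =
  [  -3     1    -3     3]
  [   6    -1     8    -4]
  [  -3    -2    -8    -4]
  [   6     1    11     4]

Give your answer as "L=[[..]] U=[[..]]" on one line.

  r1 -= -2·r0 → [0,1,2,2]
  r2 -= 1·r0 → [0,-3,-5,-7]
  r3 -= -2·r0 → [0,3,5,10]
  r2 -= -3·r1 → [0,0,1,-1]
  r3 -= 3·r1 → [0,0,-1,4]
  r3 -= -1·r2 → [0,0,0,3]

L=[[1,0,0,0],[-2,1,0,0],[1,-3,1,0],[-2,3,-1,1]] U=[[-3,1,-3,3],[0,1,2,2],[0,0,1,-1],[0,0,0,3]]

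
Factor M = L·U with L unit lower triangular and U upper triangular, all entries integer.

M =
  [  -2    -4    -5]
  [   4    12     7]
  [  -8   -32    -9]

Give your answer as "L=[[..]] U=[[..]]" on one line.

  row1 -= -2·row0 → [0,4,-3]
  row2 -= 4·row0 → [0,-16,11]
  row2 -= -4·row1 → [0,0,-1]

L=[[1,0,0],[-2,1,0],[4,-4,1]] U=[[-2,-4,-5],[0,4,-3],[0,0,-1]]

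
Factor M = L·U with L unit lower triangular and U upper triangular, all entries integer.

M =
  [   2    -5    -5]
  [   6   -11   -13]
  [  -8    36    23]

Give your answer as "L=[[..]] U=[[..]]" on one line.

L=[[1,0,0],[3,1,0],[-4,4,1]] U=[[2,-5,-5],[0,4,2],[0,0,-5]]

  r1 -= 3·r0 → [0,4,2]
  r2 -= -4·r0 → [0,16,3]
  r2 -= 4·r1 → [0,0,-5]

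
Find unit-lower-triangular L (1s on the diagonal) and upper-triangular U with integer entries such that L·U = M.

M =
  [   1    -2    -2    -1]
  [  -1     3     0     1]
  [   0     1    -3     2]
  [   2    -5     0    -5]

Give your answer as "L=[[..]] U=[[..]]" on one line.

L=[[1,0,0,0],[-1,1,0,0],[0,1,1,0],[2,-1,-2,1]] U=[[1,-2,-2,-1],[0,1,-2,0],[0,0,-1,2],[0,0,0,1]]

  r1 -= -1·r0 → [0,1,-2,0]
  r2 -= 0·r0 → [0,1,-3,2]
  r3 -= 2·r0 → [0,-1,4,-3]
  r2 -= 1·r1 → [0,0,-1,2]
  r3 -= -1·r1 → [0,0,2,-3]
  r3 -= -2·r2 → [0,0,0,1]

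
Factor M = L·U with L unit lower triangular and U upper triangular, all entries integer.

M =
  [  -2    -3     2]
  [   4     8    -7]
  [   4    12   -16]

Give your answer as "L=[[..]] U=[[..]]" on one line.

L=[[1,0,0],[-2,1,0],[-2,3,1]] U=[[-2,-3,2],[0,2,-3],[0,0,-3]]

  r1 -= -2·r0 → [0,2,-3]
  r2 -= -2·r0 → [0,6,-12]
  r2 -= 3·r1 → [0,0,-3]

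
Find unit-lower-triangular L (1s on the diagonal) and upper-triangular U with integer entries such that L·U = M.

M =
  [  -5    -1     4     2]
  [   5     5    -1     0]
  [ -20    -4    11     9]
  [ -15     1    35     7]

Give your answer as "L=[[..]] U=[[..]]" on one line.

  row1 -= -1·row0 → [0,4,3,2]
  row2 -= 4·row0 → [0,0,-5,1]
  row3 -= 3·row0 → [0,4,23,1]
  row2 -= 0·row1 → [0,0,-5,1]
  row3 -= 1·row1 → [0,0,20,-1]
  row3 -= -4·row2 → [0,0,0,3]

L=[[1,0,0,0],[-1,1,0,0],[4,0,1,0],[3,1,-4,1]] U=[[-5,-1,4,2],[0,4,3,2],[0,0,-5,1],[0,0,0,3]]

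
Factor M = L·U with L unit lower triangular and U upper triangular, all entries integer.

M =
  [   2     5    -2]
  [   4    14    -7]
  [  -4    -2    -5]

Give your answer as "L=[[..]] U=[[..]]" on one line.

  R1 -= 2·R0 → [0,4,-3]
  R2 -= -2·R0 → [0,8,-9]
  R2 -= 2·R1 → [0,0,-3]

L=[[1,0,0],[2,1,0],[-2,2,1]] U=[[2,5,-2],[0,4,-3],[0,0,-3]]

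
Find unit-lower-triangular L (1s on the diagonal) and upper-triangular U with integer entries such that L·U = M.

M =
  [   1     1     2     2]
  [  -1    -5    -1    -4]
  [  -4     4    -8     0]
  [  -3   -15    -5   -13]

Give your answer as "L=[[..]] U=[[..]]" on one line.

  r1 -= -1·r0 → [0,-4,1,-2]
  r2 -= -4·r0 → [0,8,0,8]
  r3 -= -3·r0 → [0,-12,1,-7]
  r2 -= -2·r1 → [0,0,2,4]
  r3 -= 3·r1 → [0,0,-2,-1]
  r3 -= -1·r2 → [0,0,0,3]

L=[[1,0,0,0],[-1,1,0,0],[-4,-2,1,0],[-3,3,-1,1]] U=[[1,1,2,2],[0,-4,1,-2],[0,0,2,4],[0,0,0,3]]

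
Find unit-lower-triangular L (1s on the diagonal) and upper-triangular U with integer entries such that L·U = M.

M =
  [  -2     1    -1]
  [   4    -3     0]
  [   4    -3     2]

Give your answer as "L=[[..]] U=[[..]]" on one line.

  R1 -= -2·R0 → [0,-1,-2]
  R2 -= -2·R0 → [0,-1,0]
  R2 -= 1·R1 → [0,0,2]

L=[[1,0,0],[-2,1,0],[-2,1,1]] U=[[-2,1,-1],[0,-1,-2],[0,0,2]]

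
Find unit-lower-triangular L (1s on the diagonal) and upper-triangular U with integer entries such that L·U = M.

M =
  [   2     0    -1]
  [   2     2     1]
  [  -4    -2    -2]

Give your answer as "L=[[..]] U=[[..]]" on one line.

  R1 -= 1·R0 → [0,2,2]
  R2 -= -2·R0 → [0,-2,-4]
  R2 -= -1·R1 → [0,0,-2]

L=[[1,0,0],[1,1,0],[-2,-1,1]] U=[[2,0,-1],[0,2,2],[0,0,-2]]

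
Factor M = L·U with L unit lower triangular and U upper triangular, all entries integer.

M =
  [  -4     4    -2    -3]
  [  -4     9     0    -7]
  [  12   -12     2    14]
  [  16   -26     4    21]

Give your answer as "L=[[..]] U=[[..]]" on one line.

L=[[1,0,0,0],[1,1,0,0],[-3,0,1,0],[-4,-2,0,1]] U=[[-4,4,-2,-3],[0,5,2,-4],[0,0,-4,5],[0,0,0,1]]

  r1 -= 1·r0 → [0,5,2,-4]
  r2 -= -3·r0 → [0,0,-4,5]
  r3 -= -4·r0 → [0,-10,-4,9]
  r2 -= 0·r1 → [0,0,-4,5]
  r3 -= -2·r1 → [0,0,0,1]
  r3 -= 0·r2 → [0,0,0,1]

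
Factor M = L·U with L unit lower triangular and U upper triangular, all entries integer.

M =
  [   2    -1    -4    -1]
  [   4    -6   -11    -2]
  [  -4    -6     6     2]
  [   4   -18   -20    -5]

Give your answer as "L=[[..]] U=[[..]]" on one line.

L=[[1,0,0,0],[2,1,0,0],[-2,2,1,0],[2,4,0,1]] U=[[2,-1,-4,-1],[0,-4,-3,0],[0,0,4,0],[0,0,0,-3]]

  R1 -= 2·R0 → [0,-4,-3,0]
  R2 -= -2·R0 → [0,-8,-2,0]
  R3 -= 2·R0 → [0,-16,-12,-3]
  R2 -= 2·R1 → [0,0,4,0]
  R3 -= 4·R1 → [0,0,0,-3]
  R3 -= 0·R2 → [0,0,0,-3]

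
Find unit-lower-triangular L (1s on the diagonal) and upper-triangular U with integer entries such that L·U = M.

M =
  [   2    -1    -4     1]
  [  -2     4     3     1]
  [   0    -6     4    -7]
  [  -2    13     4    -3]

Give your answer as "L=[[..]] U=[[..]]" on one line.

  r1 -= -1·r0 → [0,3,-1,2]
  r2 -= 0·r0 → [0,-6,4,-7]
  r3 -= -1·r0 → [0,12,0,-2]
  r2 -= -2·r1 → [0,0,2,-3]
  r3 -= 4·r1 → [0,0,4,-10]
  r3 -= 2·r2 → [0,0,0,-4]

L=[[1,0,0,0],[-1,1,0,0],[0,-2,1,0],[-1,4,2,1]] U=[[2,-1,-4,1],[0,3,-1,2],[0,0,2,-3],[0,0,0,-4]]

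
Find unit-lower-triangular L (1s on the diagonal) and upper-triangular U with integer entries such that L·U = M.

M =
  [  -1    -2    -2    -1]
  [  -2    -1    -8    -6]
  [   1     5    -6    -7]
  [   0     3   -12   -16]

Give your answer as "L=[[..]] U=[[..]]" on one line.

L=[[1,0,0,0],[2,1,0,0],[-1,1,1,0],[0,1,2,1]] U=[[-1,-2,-2,-1],[0,3,-4,-4],[0,0,-4,-4],[0,0,0,-4]]

  r1 -= 2·r0 → [0,3,-4,-4]
  r2 -= -1·r0 → [0,3,-8,-8]
  r3 -= 0·r0 → [0,3,-12,-16]
  r2 -= 1·r1 → [0,0,-4,-4]
  r3 -= 1·r1 → [0,0,-8,-12]
  r3 -= 2·r2 → [0,0,0,-4]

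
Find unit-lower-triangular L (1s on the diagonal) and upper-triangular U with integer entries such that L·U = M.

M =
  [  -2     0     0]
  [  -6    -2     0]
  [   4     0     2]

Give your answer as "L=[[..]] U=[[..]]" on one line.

  R1 -= 3·R0 → [0,-2,0]
  R2 -= -2·R0 → [0,0,2]
  R2 -= 0·R1 → [0,0,2]

L=[[1,0,0],[3,1,0],[-2,0,1]] U=[[-2,0,0],[0,-2,0],[0,0,2]]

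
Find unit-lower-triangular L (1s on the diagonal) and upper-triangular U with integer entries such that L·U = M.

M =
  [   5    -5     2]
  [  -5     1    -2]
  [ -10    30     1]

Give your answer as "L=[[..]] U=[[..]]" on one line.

L=[[1,0,0],[-1,1,0],[-2,-5,1]] U=[[5,-5,2],[0,-4,0],[0,0,5]]

  row1 -= -1·row0 → [0,-4,0]
  row2 -= -2·row0 → [0,20,5]
  row2 -= -5·row1 → [0,0,5]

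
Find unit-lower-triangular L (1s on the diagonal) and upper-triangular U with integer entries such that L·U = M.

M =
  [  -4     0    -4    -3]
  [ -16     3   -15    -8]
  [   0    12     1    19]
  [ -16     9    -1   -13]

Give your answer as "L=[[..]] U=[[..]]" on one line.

  R1 -= 4·R0 → [0,3,1,4]
  R2 -= 0·R0 → [0,12,1,19]
  R3 -= 4·R0 → [0,9,15,-1]
  R2 -= 4·R1 → [0,0,-3,3]
  R3 -= 3·R1 → [0,0,12,-13]
  R3 -= -4·R2 → [0,0,0,-1]

L=[[1,0,0,0],[4,1,0,0],[0,4,1,0],[4,3,-4,1]] U=[[-4,0,-4,-3],[0,3,1,4],[0,0,-3,3],[0,0,0,-1]]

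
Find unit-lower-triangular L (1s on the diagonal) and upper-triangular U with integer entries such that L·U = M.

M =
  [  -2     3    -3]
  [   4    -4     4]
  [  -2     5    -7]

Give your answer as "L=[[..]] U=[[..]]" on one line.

  row1 -= -2·row0 → [0,2,-2]
  row2 -= 1·row0 → [0,2,-4]
  row2 -= 1·row1 → [0,0,-2]

L=[[1,0,0],[-2,1,0],[1,1,1]] U=[[-2,3,-3],[0,2,-2],[0,0,-2]]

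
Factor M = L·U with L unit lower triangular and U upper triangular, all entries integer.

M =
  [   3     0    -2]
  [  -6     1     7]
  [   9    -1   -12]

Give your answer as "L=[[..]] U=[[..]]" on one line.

L=[[1,0,0],[-2,1,0],[3,-1,1]] U=[[3,0,-2],[0,1,3],[0,0,-3]]

  R1 -= -2·R0 → [0,1,3]
  R2 -= 3·R0 → [0,-1,-6]
  R2 -= -1·R1 → [0,0,-3]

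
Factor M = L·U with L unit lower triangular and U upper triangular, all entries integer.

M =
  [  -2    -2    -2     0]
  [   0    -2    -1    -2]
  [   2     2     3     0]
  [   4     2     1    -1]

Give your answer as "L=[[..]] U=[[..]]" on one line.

L=[[1,0,0,0],[0,1,0,0],[-1,0,1,0],[-2,1,-2,1]] U=[[-2,-2,-2,0],[0,-2,-1,-2],[0,0,1,0],[0,0,0,1]]

  row1 -= 0·row0 → [0,-2,-1,-2]
  row2 -= -1·row0 → [0,0,1,0]
  row3 -= -2·row0 → [0,-2,-3,-1]
  row2 -= 0·row1 → [0,0,1,0]
  row3 -= 1·row1 → [0,0,-2,1]
  row3 -= -2·row2 → [0,0,0,1]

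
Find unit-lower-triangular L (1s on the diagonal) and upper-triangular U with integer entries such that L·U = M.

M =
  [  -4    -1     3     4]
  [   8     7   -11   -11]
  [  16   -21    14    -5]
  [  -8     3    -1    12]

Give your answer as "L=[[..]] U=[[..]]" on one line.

L=[[1,0,0,0],[-2,1,0,0],[-4,-5,1,0],[2,1,-2,1]] U=[[-4,-1,3,4],[0,5,-5,-3],[0,0,1,-4],[0,0,0,-1]]

  row1 -= -2·row0 → [0,5,-5,-3]
  row2 -= -4·row0 → [0,-25,26,11]
  row3 -= 2·row0 → [0,5,-7,4]
  row2 -= -5·row1 → [0,0,1,-4]
  row3 -= 1·row1 → [0,0,-2,7]
  row3 -= -2·row2 → [0,0,0,-1]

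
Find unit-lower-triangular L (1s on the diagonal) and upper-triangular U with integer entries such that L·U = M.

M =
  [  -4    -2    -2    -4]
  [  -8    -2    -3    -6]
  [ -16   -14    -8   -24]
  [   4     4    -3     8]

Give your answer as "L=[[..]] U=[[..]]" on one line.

L=[[1,0,0,0],[2,1,0,0],[4,-3,1,0],[-1,1,-2,1]] U=[[-4,-2,-2,-4],[0,2,1,2],[0,0,3,-2],[0,0,0,-2]]

  r1 -= 2·r0 → [0,2,1,2]
  r2 -= 4·r0 → [0,-6,0,-8]
  r3 -= -1·r0 → [0,2,-5,4]
  r2 -= -3·r1 → [0,0,3,-2]
  r3 -= 1·r1 → [0,0,-6,2]
  r3 -= -2·r2 → [0,0,0,-2]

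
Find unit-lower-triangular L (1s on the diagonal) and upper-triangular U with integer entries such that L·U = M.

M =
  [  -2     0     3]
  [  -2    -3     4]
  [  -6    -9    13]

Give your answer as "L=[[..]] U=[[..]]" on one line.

L=[[1,0,0],[1,1,0],[3,3,1]] U=[[-2,0,3],[0,-3,1],[0,0,1]]

  row1 -= 1·row0 → [0,-3,1]
  row2 -= 3·row0 → [0,-9,4]
  row2 -= 3·row1 → [0,0,1]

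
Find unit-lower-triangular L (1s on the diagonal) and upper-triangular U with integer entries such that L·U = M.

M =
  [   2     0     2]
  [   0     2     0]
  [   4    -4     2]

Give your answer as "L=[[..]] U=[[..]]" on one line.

  R1 -= 0·R0 → [0,2,0]
  R2 -= 2·R0 → [0,-4,-2]
  R2 -= -2·R1 → [0,0,-2]

L=[[1,0,0],[0,1,0],[2,-2,1]] U=[[2,0,2],[0,2,0],[0,0,-2]]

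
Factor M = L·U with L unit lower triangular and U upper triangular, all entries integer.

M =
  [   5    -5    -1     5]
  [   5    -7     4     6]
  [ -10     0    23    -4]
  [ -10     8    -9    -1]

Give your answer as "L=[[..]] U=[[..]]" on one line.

  r1 -= 1·r0 → [0,-2,5,1]
  r2 -= -2·r0 → [0,-10,21,6]
  r3 -= -2·r0 → [0,-2,-11,9]
  r2 -= 5·r1 → [0,0,-4,1]
  r3 -= 1·r1 → [0,0,-16,8]
  r3 -= 4·r2 → [0,0,0,4]

L=[[1,0,0,0],[1,1,0,0],[-2,5,1,0],[-2,1,4,1]] U=[[5,-5,-1,5],[0,-2,5,1],[0,0,-4,1],[0,0,0,4]]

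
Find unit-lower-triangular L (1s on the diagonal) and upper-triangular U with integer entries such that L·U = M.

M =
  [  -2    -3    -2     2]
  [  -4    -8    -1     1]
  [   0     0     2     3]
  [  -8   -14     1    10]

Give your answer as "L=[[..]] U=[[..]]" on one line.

L=[[1,0,0,0],[2,1,0,0],[0,0,1,0],[4,1,3,1]] U=[[-2,-3,-2,2],[0,-2,3,-3],[0,0,2,3],[0,0,0,-4]]

  R1 -= 2·R0 → [0,-2,3,-3]
  R2 -= 0·R0 → [0,0,2,3]
  R3 -= 4·R0 → [0,-2,9,2]
  R2 -= 0·R1 → [0,0,2,3]
  R3 -= 1·R1 → [0,0,6,5]
  R3 -= 3·R2 → [0,0,0,-4]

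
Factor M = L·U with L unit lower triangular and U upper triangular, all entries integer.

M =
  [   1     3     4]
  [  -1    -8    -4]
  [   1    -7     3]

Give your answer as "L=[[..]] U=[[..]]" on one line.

L=[[1,0,0],[-1,1,0],[1,2,1]] U=[[1,3,4],[0,-5,0],[0,0,-1]]

  R1 -= -1·R0 → [0,-5,0]
  R2 -= 1·R0 → [0,-10,-1]
  R2 -= 2·R1 → [0,0,-1]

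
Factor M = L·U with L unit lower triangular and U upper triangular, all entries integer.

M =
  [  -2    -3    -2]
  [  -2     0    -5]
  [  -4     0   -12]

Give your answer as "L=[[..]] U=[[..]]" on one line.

  r1 -= 1·r0 → [0,3,-3]
  r2 -= 2·r0 → [0,6,-8]
  r2 -= 2·r1 → [0,0,-2]

L=[[1,0,0],[1,1,0],[2,2,1]] U=[[-2,-3,-2],[0,3,-3],[0,0,-2]]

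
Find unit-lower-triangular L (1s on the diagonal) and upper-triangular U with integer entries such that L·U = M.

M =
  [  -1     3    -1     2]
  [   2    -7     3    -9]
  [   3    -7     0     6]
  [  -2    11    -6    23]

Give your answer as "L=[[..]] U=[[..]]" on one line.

  R1 -= -2·R0 → [0,-1,1,-5]
  R2 -= -3·R0 → [0,2,-3,12]
  R3 -= 2·R0 → [0,5,-4,19]
  R2 -= -2·R1 → [0,0,-1,2]
  R3 -= -5·R1 → [0,0,1,-6]
  R3 -= -1·R2 → [0,0,0,-4]

L=[[1,0,0,0],[-2,1,0,0],[-3,-2,1,0],[2,-5,-1,1]] U=[[-1,3,-1,2],[0,-1,1,-5],[0,0,-1,2],[0,0,0,-4]]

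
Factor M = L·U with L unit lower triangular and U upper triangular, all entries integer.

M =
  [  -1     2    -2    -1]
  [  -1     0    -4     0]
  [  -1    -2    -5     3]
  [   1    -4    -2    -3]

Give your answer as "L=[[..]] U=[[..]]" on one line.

  R1 -= 1·R0 → [0,-2,-2,1]
  R2 -= 1·R0 → [0,-4,-3,4]
  R3 -= -1·R0 → [0,-2,-4,-4]
  R2 -= 2·R1 → [0,0,1,2]
  R3 -= 1·R1 → [0,0,-2,-5]
  R3 -= -2·R2 → [0,0,0,-1]

L=[[1,0,0,0],[1,1,0,0],[1,2,1,0],[-1,1,-2,1]] U=[[-1,2,-2,-1],[0,-2,-2,1],[0,0,1,2],[0,0,0,-1]]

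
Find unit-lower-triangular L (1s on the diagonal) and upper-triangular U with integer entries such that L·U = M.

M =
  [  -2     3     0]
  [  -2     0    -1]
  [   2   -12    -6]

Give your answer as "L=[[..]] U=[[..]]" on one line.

  R1 -= 1·R0 → [0,-3,-1]
  R2 -= -1·R0 → [0,-9,-6]
  R2 -= 3·R1 → [0,0,-3]

L=[[1,0,0],[1,1,0],[-1,3,1]] U=[[-2,3,0],[0,-3,-1],[0,0,-3]]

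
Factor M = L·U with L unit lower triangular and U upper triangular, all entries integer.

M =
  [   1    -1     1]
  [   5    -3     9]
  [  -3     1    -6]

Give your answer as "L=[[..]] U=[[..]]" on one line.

L=[[1,0,0],[5,1,0],[-3,-1,1]] U=[[1,-1,1],[0,2,4],[0,0,1]]

  r1 -= 5·r0 → [0,2,4]
  r2 -= -3·r0 → [0,-2,-3]
  r2 -= -1·r1 → [0,0,1]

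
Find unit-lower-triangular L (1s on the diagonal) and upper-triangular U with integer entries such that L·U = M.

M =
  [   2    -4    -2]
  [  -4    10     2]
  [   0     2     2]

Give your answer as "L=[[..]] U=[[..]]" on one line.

  r1 -= -2·r0 → [0,2,-2]
  r2 -= 0·r0 → [0,2,2]
  r2 -= 1·r1 → [0,0,4]

L=[[1,0,0],[-2,1,0],[0,1,1]] U=[[2,-4,-2],[0,2,-2],[0,0,4]]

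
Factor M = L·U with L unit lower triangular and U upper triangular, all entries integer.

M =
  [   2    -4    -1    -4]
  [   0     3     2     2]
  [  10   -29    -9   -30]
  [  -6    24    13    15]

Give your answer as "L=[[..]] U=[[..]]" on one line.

  r1 -= 0·r0 → [0,3,2,2]
  r2 -= 5·r0 → [0,-9,-4,-10]
  r3 -= -3·r0 → [0,12,10,3]
  r2 -= -3·r1 → [0,0,2,-4]
  r3 -= 4·r1 → [0,0,2,-5]
  r3 -= 1·r2 → [0,0,0,-1]

L=[[1,0,0,0],[0,1,0,0],[5,-3,1,0],[-3,4,1,1]] U=[[2,-4,-1,-4],[0,3,2,2],[0,0,2,-4],[0,0,0,-1]]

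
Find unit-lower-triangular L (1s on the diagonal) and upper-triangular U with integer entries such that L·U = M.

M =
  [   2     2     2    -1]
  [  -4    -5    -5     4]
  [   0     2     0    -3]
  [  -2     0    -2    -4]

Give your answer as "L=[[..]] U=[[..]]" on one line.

L=[[1,0,0,0],[-2,1,0,0],[0,-2,1,0],[-1,-2,1,1]] U=[[2,2,2,-1],[0,-1,-1,2],[0,0,-2,1],[0,0,0,-2]]

  row1 -= -2·row0 → [0,-1,-1,2]
  row2 -= 0·row0 → [0,2,0,-3]
  row3 -= -1·row0 → [0,2,0,-5]
  row2 -= -2·row1 → [0,0,-2,1]
  row3 -= -2·row1 → [0,0,-2,-1]
  row3 -= 1·row2 → [0,0,0,-2]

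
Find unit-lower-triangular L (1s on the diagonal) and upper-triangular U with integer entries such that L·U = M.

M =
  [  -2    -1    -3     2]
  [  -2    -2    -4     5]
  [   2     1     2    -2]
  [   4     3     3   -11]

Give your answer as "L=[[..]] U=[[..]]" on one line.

  R1 -= 1·R0 → [0,-1,-1,3]
  R2 -= -1·R0 → [0,0,-1,0]
  R3 -= -2·R0 → [0,1,-3,-7]
  R2 -= 0·R1 → [0,0,-1,0]
  R3 -= -1·R1 → [0,0,-4,-4]
  R3 -= 4·R2 → [0,0,0,-4]

L=[[1,0,0,0],[1,1,0,0],[-1,0,1,0],[-2,-1,4,1]] U=[[-2,-1,-3,2],[0,-1,-1,3],[0,0,-1,0],[0,0,0,-4]]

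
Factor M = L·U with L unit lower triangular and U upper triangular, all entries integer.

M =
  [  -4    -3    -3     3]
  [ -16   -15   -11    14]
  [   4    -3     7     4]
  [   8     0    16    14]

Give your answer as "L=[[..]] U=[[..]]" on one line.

L=[[1,0,0,0],[4,1,0,0],[-1,2,1,0],[-2,2,4,1]] U=[[-4,-3,-3,3],[0,-3,1,2],[0,0,2,3],[0,0,0,4]]

  r1 -= 4·r0 → [0,-3,1,2]
  r2 -= -1·r0 → [0,-6,4,7]
  r3 -= -2·r0 → [0,-6,10,20]
  r2 -= 2·r1 → [0,0,2,3]
  r3 -= 2·r1 → [0,0,8,16]
  r3 -= 4·r2 → [0,0,0,4]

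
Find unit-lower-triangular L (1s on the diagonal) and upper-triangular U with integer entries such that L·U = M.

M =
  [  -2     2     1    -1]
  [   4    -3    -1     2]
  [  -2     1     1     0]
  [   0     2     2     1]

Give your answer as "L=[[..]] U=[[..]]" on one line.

L=[[1,0,0,0],[-2,1,0,0],[1,-1,1,0],[0,2,0,1]] U=[[-2,2,1,-1],[0,1,1,0],[0,0,1,1],[0,0,0,1]]

  r1 -= -2·r0 → [0,1,1,0]
  r2 -= 1·r0 → [0,-1,0,1]
  r3 -= 0·r0 → [0,2,2,1]
  r2 -= -1·r1 → [0,0,1,1]
  r3 -= 2·r1 → [0,0,0,1]
  r3 -= 0·r2 → [0,0,0,1]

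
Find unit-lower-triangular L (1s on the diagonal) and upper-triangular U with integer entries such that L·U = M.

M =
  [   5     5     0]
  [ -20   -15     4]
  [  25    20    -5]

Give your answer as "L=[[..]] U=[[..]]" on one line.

  R1 -= -4·R0 → [0,5,4]
  R2 -= 5·R0 → [0,-5,-5]
  R2 -= -1·R1 → [0,0,-1]

L=[[1,0,0],[-4,1,0],[5,-1,1]] U=[[5,5,0],[0,5,4],[0,0,-1]]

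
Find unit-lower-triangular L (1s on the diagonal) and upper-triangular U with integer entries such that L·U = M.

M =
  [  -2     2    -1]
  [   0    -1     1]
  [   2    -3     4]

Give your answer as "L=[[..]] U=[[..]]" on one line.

  R1 -= 0·R0 → [0,-1,1]
  R2 -= -1·R0 → [0,-1,3]
  R2 -= 1·R1 → [0,0,2]

L=[[1,0,0],[0,1,0],[-1,1,1]] U=[[-2,2,-1],[0,-1,1],[0,0,2]]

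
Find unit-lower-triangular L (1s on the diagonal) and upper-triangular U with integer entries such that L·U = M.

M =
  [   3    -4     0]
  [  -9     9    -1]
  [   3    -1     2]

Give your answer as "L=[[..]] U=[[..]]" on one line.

L=[[1,0,0],[-3,1,0],[1,-1,1]] U=[[3,-4,0],[0,-3,-1],[0,0,1]]

  r1 -= -3·r0 → [0,-3,-1]
  r2 -= 1·r0 → [0,3,2]
  r2 -= -1·r1 → [0,0,1]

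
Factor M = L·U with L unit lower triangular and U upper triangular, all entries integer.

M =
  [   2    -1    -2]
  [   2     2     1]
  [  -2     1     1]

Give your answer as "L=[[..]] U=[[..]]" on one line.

L=[[1,0,0],[1,1,0],[-1,0,1]] U=[[2,-1,-2],[0,3,3],[0,0,-1]]

  row1 -= 1·row0 → [0,3,3]
  row2 -= -1·row0 → [0,0,-1]
  row2 -= 0·row1 → [0,0,-1]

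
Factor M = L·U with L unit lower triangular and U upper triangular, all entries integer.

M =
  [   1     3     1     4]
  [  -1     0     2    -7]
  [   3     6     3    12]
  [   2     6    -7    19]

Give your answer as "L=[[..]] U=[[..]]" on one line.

  row1 -= -1·row0 → [0,3,3,-3]
  row2 -= 3·row0 → [0,-3,0,0]
  row3 -= 2·row0 → [0,0,-9,11]
  row2 -= -1·row1 → [0,0,3,-3]
  row3 -= 0·row1 → [0,0,-9,11]
  row3 -= -3·row2 → [0,0,0,2]

L=[[1,0,0,0],[-1,1,0,0],[3,-1,1,0],[2,0,-3,1]] U=[[1,3,1,4],[0,3,3,-3],[0,0,3,-3],[0,0,0,2]]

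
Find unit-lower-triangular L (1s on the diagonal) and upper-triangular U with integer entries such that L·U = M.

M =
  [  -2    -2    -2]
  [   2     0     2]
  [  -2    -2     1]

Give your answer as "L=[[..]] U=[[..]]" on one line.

  row1 -= -1·row0 → [0,-2,0]
  row2 -= 1·row0 → [0,0,3]
  row2 -= 0·row1 → [0,0,3]

L=[[1,0,0],[-1,1,0],[1,0,1]] U=[[-2,-2,-2],[0,-2,0],[0,0,3]]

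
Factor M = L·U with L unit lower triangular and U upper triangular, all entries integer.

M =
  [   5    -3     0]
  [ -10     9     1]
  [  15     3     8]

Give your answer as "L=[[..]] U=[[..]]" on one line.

  row1 -= -2·row0 → [0,3,1]
  row2 -= 3·row0 → [0,12,8]
  row2 -= 4·row1 → [0,0,4]

L=[[1,0,0],[-2,1,0],[3,4,1]] U=[[5,-3,0],[0,3,1],[0,0,4]]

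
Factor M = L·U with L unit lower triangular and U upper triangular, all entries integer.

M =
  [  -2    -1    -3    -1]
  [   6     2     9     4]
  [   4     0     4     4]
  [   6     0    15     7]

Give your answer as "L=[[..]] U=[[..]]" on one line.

L=[[1,0,0,0],[-3,1,0,0],[-2,2,1,0],[-3,3,-3,1]] U=[[-2,-1,-3,-1],[0,-1,0,1],[0,0,-2,0],[0,0,0,1]]

  r1 -= -3·r0 → [0,-1,0,1]
  r2 -= -2·r0 → [0,-2,-2,2]
  r3 -= -3·r0 → [0,-3,6,4]
  r2 -= 2·r1 → [0,0,-2,0]
  r3 -= 3·r1 → [0,0,6,1]
  r3 -= -3·r2 → [0,0,0,1]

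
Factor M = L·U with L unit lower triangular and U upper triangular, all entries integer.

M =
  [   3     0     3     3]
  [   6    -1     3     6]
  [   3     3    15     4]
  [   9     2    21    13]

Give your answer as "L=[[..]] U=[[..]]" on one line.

L=[[1,0,0,0],[2,1,0,0],[1,-3,1,0],[3,-2,2,1]] U=[[3,0,3,3],[0,-1,-3,0],[0,0,3,1],[0,0,0,2]]

  R1 -= 2·R0 → [0,-1,-3,0]
  R2 -= 1·R0 → [0,3,12,1]
  R3 -= 3·R0 → [0,2,12,4]
  R2 -= -3·R1 → [0,0,3,1]
  R3 -= -2·R1 → [0,0,6,4]
  R3 -= 2·R2 → [0,0,0,2]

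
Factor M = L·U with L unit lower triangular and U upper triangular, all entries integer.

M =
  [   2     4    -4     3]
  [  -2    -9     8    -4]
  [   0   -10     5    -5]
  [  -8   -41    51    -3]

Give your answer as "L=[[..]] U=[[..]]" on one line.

L=[[1,0,0,0],[-1,1,0,0],[0,2,1,0],[-4,5,-5,1]] U=[[2,4,-4,3],[0,-5,4,-1],[0,0,-3,-3],[0,0,0,-1]]

  R1 -= -1·R0 → [0,-5,4,-1]
  R2 -= 0·R0 → [0,-10,5,-5]
  R3 -= -4·R0 → [0,-25,35,9]
  R2 -= 2·R1 → [0,0,-3,-3]
  R3 -= 5·R1 → [0,0,15,14]
  R3 -= -5·R2 → [0,0,0,-1]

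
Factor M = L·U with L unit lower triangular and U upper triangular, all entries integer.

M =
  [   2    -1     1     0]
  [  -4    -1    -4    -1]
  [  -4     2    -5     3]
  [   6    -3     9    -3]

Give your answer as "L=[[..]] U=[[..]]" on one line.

L=[[1,0,0,0],[-2,1,0,0],[-2,0,1,0],[3,0,-2,1]] U=[[2,-1,1,0],[0,-3,-2,-1],[0,0,-3,3],[0,0,0,3]]

  r1 -= -2·r0 → [0,-3,-2,-1]
  r2 -= -2·r0 → [0,0,-3,3]
  r3 -= 3·r0 → [0,0,6,-3]
  r2 -= 0·r1 → [0,0,-3,3]
  r3 -= 0·r1 → [0,0,6,-3]
  r3 -= -2·r2 → [0,0,0,3]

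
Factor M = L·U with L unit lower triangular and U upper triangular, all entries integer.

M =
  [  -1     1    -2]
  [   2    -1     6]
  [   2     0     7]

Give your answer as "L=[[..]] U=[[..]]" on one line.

  r1 -= -2·r0 → [0,1,2]
  r2 -= -2·r0 → [0,2,3]
  r2 -= 2·r1 → [0,0,-1]

L=[[1,0,0],[-2,1,0],[-2,2,1]] U=[[-1,1,-2],[0,1,2],[0,0,-1]]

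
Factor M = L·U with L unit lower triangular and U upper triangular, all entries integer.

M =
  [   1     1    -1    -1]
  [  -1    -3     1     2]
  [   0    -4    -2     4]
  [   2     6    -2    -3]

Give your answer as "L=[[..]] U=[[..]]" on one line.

  R1 -= -1·R0 → [0,-2,0,1]
  R2 -= 0·R0 → [0,-4,-2,4]
  R3 -= 2·R0 → [0,4,0,-1]
  R2 -= 2·R1 → [0,0,-2,2]
  R3 -= -2·R1 → [0,0,0,1]
  R3 -= 0·R2 → [0,0,0,1]

L=[[1,0,0,0],[-1,1,0,0],[0,2,1,0],[2,-2,0,1]] U=[[1,1,-1,-1],[0,-2,0,1],[0,0,-2,2],[0,0,0,1]]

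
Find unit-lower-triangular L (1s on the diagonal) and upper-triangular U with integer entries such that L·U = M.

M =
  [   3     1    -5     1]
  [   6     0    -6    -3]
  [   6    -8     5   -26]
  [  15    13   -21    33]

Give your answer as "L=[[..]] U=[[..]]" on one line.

L=[[1,0,0,0],[2,1,0,0],[2,5,1,0],[5,-4,-4,1]] U=[[3,1,-5,1],[0,-2,4,-5],[0,0,-5,-3],[0,0,0,-4]]

  row1 -= 2·row0 → [0,-2,4,-5]
  row2 -= 2·row0 → [0,-10,15,-28]
  row3 -= 5·row0 → [0,8,4,28]
  row2 -= 5·row1 → [0,0,-5,-3]
  row3 -= -4·row1 → [0,0,20,8]
  row3 -= -4·row2 → [0,0,0,-4]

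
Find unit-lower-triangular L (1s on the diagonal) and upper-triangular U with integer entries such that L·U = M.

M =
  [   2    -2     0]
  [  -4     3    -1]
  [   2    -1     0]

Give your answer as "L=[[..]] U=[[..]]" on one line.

L=[[1,0,0],[-2,1,0],[1,-1,1]] U=[[2,-2,0],[0,-1,-1],[0,0,-1]]

  row1 -= -2·row0 → [0,-1,-1]
  row2 -= 1·row0 → [0,1,0]
  row2 -= -1·row1 → [0,0,-1]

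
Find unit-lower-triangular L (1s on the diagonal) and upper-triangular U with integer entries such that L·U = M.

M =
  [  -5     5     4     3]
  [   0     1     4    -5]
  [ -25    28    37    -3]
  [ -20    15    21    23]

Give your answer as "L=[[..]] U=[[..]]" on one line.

L=[[1,0,0,0],[0,1,0,0],[5,3,1,0],[4,-5,5,1]] U=[[-5,5,4,3],[0,1,4,-5],[0,0,5,-3],[0,0,0,1]]

  R1 -= 0·R0 → [0,1,4,-5]
  R2 -= 5·R0 → [0,3,17,-18]
  R3 -= 4·R0 → [0,-5,5,11]
  R2 -= 3·R1 → [0,0,5,-3]
  R3 -= -5·R1 → [0,0,25,-14]
  R3 -= 5·R2 → [0,0,0,1]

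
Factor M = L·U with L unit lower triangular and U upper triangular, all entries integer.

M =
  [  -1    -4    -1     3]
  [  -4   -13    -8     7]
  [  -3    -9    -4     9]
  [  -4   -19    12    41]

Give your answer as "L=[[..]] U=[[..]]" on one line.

L=[[1,0,0,0],[4,1,0,0],[3,1,1,0],[4,-1,4,1]] U=[[-1,-4,-1,3],[0,3,-4,-5],[0,0,3,5],[0,0,0,4]]

  R1 -= 4·R0 → [0,3,-4,-5]
  R2 -= 3·R0 → [0,3,-1,0]
  R3 -= 4·R0 → [0,-3,16,29]
  R2 -= 1·R1 → [0,0,3,5]
  R3 -= -1·R1 → [0,0,12,24]
  R3 -= 4·R2 → [0,0,0,4]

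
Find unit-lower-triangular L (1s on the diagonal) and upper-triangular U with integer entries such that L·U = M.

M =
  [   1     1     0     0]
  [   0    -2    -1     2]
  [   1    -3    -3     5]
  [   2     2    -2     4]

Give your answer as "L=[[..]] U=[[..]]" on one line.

L=[[1,0,0,0],[0,1,0,0],[1,2,1,0],[2,0,2,1]] U=[[1,1,0,0],[0,-2,-1,2],[0,0,-1,1],[0,0,0,2]]

  r1 -= 0·r0 → [0,-2,-1,2]
  r2 -= 1·r0 → [0,-4,-3,5]
  r3 -= 2·r0 → [0,0,-2,4]
  r2 -= 2·r1 → [0,0,-1,1]
  r3 -= 0·r1 → [0,0,-2,4]
  r3 -= 2·r2 → [0,0,0,2]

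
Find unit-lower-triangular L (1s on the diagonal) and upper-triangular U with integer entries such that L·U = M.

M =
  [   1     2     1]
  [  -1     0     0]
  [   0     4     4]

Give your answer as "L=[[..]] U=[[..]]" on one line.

L=[[1,0,0],[-1,1,0],[0,2,1]] U=[[1,2,1],[0,2,1],[0,0,2]]

  row1 -= -1·row0 → [0,2,1]
  row2 -= 0·row0 → [0,4,4]
  row2 -= 2·row1 → [0,0,2]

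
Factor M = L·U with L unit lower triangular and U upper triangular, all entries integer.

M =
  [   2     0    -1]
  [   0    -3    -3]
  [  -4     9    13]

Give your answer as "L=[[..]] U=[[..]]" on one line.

L=[[1,0,0],[0,1,0],[-2,-3,1]] U=[[2,0,-1],[0,-3,-3],[0,0,2]]

  row1 -= 0·row0 → [0,-3,-3]
  row2 -= -2·row0 → [0,9,11]
  row2 -= -3·row1 → [0,0,2]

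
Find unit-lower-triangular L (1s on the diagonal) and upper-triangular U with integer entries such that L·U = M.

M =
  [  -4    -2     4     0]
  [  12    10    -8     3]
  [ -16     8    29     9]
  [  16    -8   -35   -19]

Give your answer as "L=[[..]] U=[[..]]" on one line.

  r1 -= -3·r0 → [0,4,4,3]
  r2 -= 4·r0 → [0,16,13,9]
  r3 -= -4·r0 → [0,-16,-19,-19]
  r2 -= 4·r1 → [0,0,-3,-3]
  r3 -= -4·r1 → [0,0,-3,-7]
  r3 -= 1·r2 → [0,0,0,-4]

L=[[1,0,0,0],[-3,1,0,0],[4,4,1,0],[-4,-4,1,1]] U=[[-4,-2,4,0],[0,4,4,3],[0,0,-3,-3],[0,0,0,-4]]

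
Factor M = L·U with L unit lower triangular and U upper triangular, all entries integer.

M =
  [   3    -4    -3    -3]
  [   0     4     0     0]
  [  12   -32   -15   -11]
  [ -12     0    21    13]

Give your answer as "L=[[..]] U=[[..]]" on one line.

  R1 -= 0·R0 → [0,4,0,0]
  R2 -= 4·R0 → [0,-16,-3,1]
  R3 -= -4·R0 → [0,-16,9,1]
  R2 -= -4·R1 → [0,0,-3,1]
  R3 -= -4·R1 → [0,0,9,1]
  R3 -= -3·R2 → [0,0,0,4]

L=[[1,0,0,0],[0,1,0,0],[4,-4,1,0],[-4,-4,-3,1]] U=[[3,-4,-3,-3],[0,4,0,0],[0,0,-3,1],[0,0,0,4]]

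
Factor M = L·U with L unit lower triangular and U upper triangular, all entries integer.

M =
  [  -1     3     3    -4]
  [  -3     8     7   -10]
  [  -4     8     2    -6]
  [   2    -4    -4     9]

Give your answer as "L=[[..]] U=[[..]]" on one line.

L=[[1,0,0,0],[3,1,0,0],[4,4,1,0],[-2,-2,1,1]] U=[[-1,3,3,-4],[0,-1,-2,2],[0,0,-2,2],[0,0,0,3]]

  row1 -= 3·row0 → [0,-1,-2,2]
  row2 -= 4·row0 → [0,-4,-10,10]
  row3 -= -2·row0 → [0,2,2,1]
  row2 -= 4·row1 → [0,0,-2,2]
  row3 -= -2·row1 → [0,0,-2,5]
  row3 -= 1·row2 → [0,0,0,3]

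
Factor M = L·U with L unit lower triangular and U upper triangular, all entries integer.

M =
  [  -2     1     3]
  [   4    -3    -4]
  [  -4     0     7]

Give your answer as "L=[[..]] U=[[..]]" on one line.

L=[[1,0,0],[-2,1,0],[2,2,1]] U=[[-2,1,3],[0,-1,2],[0,0,-3]]

  R1 -= -2·R0 → [0,-1,2]
  R2 -= 2·R0 → [0,-2,1]
  R2 -= 2·R1 → [0,0,-3]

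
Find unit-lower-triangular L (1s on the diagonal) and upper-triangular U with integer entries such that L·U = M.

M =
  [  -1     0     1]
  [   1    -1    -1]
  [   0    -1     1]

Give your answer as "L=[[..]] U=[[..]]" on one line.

L=[[1,0,0],[-1,1,0],[0,1,1]] U=[[-1,0,1],[0,-1,0],[0,0,1]]

  row1 -= -1·row0 → [0,-1,0]
  row2 -= 0·row0 → [0,-1,1]
  row2 -= 1·row1 → [0,0,1]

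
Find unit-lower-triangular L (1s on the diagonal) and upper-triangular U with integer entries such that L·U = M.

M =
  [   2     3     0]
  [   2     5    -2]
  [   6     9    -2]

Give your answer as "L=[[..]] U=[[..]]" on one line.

L=[[1,0,0],[1,1,0],[3,0,1]] U=[[2,3,0],[0,2,-2],[0,0,-2]]

  row1 -= 1·row0 → [0,2,-2]
  row2 -= 3·row0 → [0,0,-2]
  row2 -= 0·row1 → [0,0,-2]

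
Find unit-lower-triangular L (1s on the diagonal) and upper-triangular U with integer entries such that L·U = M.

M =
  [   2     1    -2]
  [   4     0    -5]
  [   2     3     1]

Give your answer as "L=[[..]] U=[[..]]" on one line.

L=[[1,0,0],[2,1,0],[1,-1,1]] U=[[2,1,-2],[0,-2,-1],[0,0,2]]

  r1 -= 2·r0 → [0,-2,-1]
  r2 -= 1·r0 → [0,2,3]
  r2 -= -1·r1 → [0,0,2]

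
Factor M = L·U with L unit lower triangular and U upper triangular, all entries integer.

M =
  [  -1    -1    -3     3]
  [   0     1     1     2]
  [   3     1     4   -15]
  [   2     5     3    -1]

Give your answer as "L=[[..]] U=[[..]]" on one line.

  r1 -= 0·r0 → [0,1,1,2]
  r2 -= -3·r0 → [0,-2,-5,-6]
  r3 -= -2·r0 → [0,3,-3,5]
  r2 -= -2·r1 → [0,0,-3,-2]
  r3 -= 3·r1 → [0,0,-6,-1]
  r3 -= 2·r2 → [0,0,0,3]

L=[[1,0,0,0],[0,1,0,0],[-3,-2,1,0],[-2,3,2,1]] U=[[-1,-1,-3,3],[0,1,1,2],[0,0,-3,-2],[0,0,0,3]]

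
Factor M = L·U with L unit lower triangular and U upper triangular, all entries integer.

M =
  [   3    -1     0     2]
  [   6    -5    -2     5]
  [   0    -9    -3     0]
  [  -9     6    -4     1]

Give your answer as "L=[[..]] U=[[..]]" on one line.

L=[[1,0,0,0],[2,1,0,0],[0,3,1,0],[-3,-1,-2,1]] U=[[3,-1,0,2],[0,-3,-2,1],[0,0,3,-3],[0,0,0,2]]

  R1 -= 2·R0 → [0,-3,-2,1]
  R2 -= 0·R0 → [0,-9,-3,0]
  R3 -= -3·R0 → [0,3,-4,7]
  R2 -= 3·R1 → [0,0,3,-3]
  R3 -= -1·R1 → [0,0,-6,8]
  R3 -= -2·R2 → [0,0,0,2]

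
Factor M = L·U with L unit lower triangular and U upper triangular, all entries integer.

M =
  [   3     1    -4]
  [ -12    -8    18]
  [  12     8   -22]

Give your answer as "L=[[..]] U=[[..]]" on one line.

L=[[1,0,0],[-4,1,0],[4,-1,1]] U=[[3,1,-4],[0,-4,2],[0,0,-4]]

  R1 -= -4·R0 → [0,-4,2]
  R2 -= 4·R0 → [0,4,-6]
  R2 -= -1·R1 → [0,0,-4]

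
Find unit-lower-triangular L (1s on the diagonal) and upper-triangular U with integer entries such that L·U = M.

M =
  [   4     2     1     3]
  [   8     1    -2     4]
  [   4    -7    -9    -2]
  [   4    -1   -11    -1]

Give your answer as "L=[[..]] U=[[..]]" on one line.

  r1 -= 2·r0 → [0,-3,-4,-2]
  r2 -= 1·r0 → [0,-9,-10,-5]
  r3 -= 1·r0 → [0,-3,-12,-4]
  r2 -= 3·r1 → [0,0,2,1]
  r3 -= 1·r1 → [0,0,-8,-2]
  r3 -= -4·r2 → [0,0,0,2]

L=[[1,0,0,0],[2,1,0,0],[1,3,1,0],[1,1,-4,1]] U=[[4,2,1,3],[0,-3,-4,-2],[0,0,2,1],[0,0,0,2]]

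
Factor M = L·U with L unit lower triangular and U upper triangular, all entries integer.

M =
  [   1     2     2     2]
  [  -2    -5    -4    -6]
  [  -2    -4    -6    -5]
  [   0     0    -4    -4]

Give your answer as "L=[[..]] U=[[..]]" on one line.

  row1 -= -2·row0 → [0,-1,0,-2]
  row2 -= -2·row0 → [0,0,-2,-1]
  row3 -= 0·row0 → [0,0,-4,-4]
  row2 -= 0·row1 → [0,0,-2,-1]
  row3 -= 0·row1 → [0,0,-4,-4]
  row3 -= 2·row2 → [0,0,0,-2]

L=[[1,0,0,0],[-2,1,0,0],[-2,0,1,0],[0,0,2,1]] U=[[1,2,2,2],[0,-1,0,-2],[0,0,-2,-1],[0,0,0,-2]]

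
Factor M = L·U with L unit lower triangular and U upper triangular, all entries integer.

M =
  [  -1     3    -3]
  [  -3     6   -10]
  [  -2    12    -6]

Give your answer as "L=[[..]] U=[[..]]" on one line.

  row1 -= 3·row0 → [0,-3,-1]
  row2 -= 2·row0 → [0,6,0]
  row2 -= -2·row1 → [0,0,-2]

L=[[1,0,0],[3,1,0],[2,-2,1]] U=[[-1,3,-3],[0,-3,-1],[0,0,-2]]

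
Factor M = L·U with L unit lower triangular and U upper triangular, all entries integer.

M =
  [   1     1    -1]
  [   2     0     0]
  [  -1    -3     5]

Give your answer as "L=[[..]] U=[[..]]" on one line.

L=[[1,0,0],[2,1,0],[-1,1,1]] U=[[1,1,-1],[0,-2,2],[0,0,2]]

  r1 -= 2·r0 → [0,-2,2]
  r2 -= -1·r0 → [0,-2,4]
  r2 -= 1·r1 → [0,0,2]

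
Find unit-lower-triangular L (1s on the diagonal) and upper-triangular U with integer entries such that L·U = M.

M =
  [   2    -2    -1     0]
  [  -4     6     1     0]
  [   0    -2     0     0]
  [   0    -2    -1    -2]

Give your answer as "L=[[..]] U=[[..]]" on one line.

L=[[1,0,0,0],[-2,1,0,0],[0,-1,1,0],[0,-1,2,1]] U=[[2,-2,-1,0],[0,2,-1,0],[0,0,-1,0],[0,0,0,-2]]

  R1 -= -2·R0 → [0,2,-1,0]
  R2 -= 0·R0 → [0,-2,0,0]
  R3 -= 0·R0 → [0,-2,-1,-2]
  R2 -= -1·R1 → [0,0,-1,0]
  R3 -= -1·R1 → [0,0,-2,-2]
  R3 -= 2·R2 → [0,0,0,-2]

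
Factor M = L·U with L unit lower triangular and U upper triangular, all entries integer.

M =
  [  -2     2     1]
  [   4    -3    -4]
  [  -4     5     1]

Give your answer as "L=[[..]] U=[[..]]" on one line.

L=[[1,0,0],[-2,1,0],[2,1,1]] U=[[-2,2,1],[0,1,-2],[0,0,1]]

  R1 -= -2·R0 → [0,1,-2]
  R2 -= 2·R0 → [0,1,-1]
  R2 -= 1·R1 → [0,0,1]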